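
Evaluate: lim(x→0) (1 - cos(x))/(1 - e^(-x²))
This is a 0/0 indeterminate form.

Apply L'Hôpital's rule: differentiate numerator and denominator separately.
  f(x) = 1 - cos(x)   ⇒   f'(x) = sin(x)
  g(x) = 1 - e^(-x^2)   ⇒   g'(x) = 2·x·e^(-x^2)
  lim(x→0) f'(x)/g'(x) = lim(x→0) (sin(x))/(2·x·e^(-x^2))
  = 1/2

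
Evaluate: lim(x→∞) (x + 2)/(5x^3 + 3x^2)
This is an ∞/∞ indeterminate form.

Apply L'Hôpital's rule: differentiate numerator and denominator separately.
  f(x) = x + 2   ⇒   f'(x) = 1
  g(x) = 5·x^3 + 3·x^2   ⇒   g'(x) = 15·x^2 + 6·x
  lim(x→∞) f'(x)/g'(x) = lim(x→∞) (1)/(15·x^2 + 6·x)
  = 0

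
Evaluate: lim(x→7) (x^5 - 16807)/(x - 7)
This is a standard limit.

Factor or rationalize the expression:
  lim(x→7) (x^5 - 16807)/(x - 7) = 12005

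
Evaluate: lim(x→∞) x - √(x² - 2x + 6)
This is an ∞-∞ indeterminate form.

Combine fractions or rationalize to convert ∞-∞ to 0/0 form:
  lim(x→∞) x - √(x² - 2x + 6) = 1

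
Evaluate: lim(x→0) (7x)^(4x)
This is an exponential indeterminate form.

For exponential indeterminate forms, take the natural log:
  Let L = lim(x→0) (7x)^(4x)
  Then ln(L) = lim(x→0) [exponent × ln(base)]
  Evaluate using L'Hôpital or standard limits, then exponentiate.
  L = 1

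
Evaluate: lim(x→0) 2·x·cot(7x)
This is a 0·∞ indeterminate form.

Rewrite 0·∞ as a quotient (0/0 or ∞/∞ form), then apply L'Hôpital's rule:
  lim(x→0) 2·x·cot(7x) = 2/7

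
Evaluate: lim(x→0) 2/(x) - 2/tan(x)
This is an ∞-∞ indeterminate form.

Combine fractions or rationalize to convert ∞-∞ to 0/0 form:
  lim(x→0) 2/(x) - 2/tan(x) = 0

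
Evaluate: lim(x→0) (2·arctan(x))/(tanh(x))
This is a 0/0 indeterminate form.

Apply L'Hôpital's rule: differentiate numerator and denominator separately.
  f(x) = 2·atan(x)   ⇒   f'(x) = 2/(x^2 + 1)
  g(x) = tanh(x)   ⇒   g'(x) = 1 - tanh(x)^2
  lim(x→0) f'(x)/g'(x) = lim(x→0) (2/(x^2 + 1))/(1 - tanh(x)^2)
  = 2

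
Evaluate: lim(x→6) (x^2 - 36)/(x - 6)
This is a standard limit.

Factor or rationalize the expression:
  lim(x→6) (x^2 - 36)/(x - 6) = 12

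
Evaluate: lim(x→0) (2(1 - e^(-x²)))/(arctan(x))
This is a 0/0 indeterminate form.

Apply L'Hôpital's rule: differentiate numerator and denominator separately.
  f(x) = 2 - 2·e^(-x^2)   ⇒   f'(x) = 4·x·e^(-x^2)
  g(x) = atan(x)   ⇒   g'(x) = 1/(x^2 + 1)
  lim(x→0) f'(x)/g'(x) = lim(x→0) (4·x·e^(-x^2))/(1/(x^2 + 1))
  = 0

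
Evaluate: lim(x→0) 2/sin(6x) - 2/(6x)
This is an ∞-∞ indeterminate form.

Combine fractions or rationalize to convert ∞-∞ to 0/0 form:
  lim(x→0) 2/sin(6x) - 2/(6x) = 0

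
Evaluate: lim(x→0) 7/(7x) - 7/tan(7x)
This is an ∞-∞ indeterminate form.

Combine fractions or rationalize to convert ∞-∞ to 0/0 form:
  lim(x→0) 7/(7x) - 7/tan(7x) = 0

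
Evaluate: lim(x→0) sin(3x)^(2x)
This is an exponential indeterminate form.

For exponential indeterminate forms, take the natural log:
  Let L = lim(x→0) sin(3x)^(2x)
  Then ln(L) = lim(x→0) [exponent × ln(base)]
  Evaluate using L'Hôpital or standard limits, then exponentiate.
  L = 1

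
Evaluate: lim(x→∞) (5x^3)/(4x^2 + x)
This is an ∞/∞ indeterminate form.

Apply L'Hôpital's rule: differentiate numerator and denominator separately.
  f(x) = 5·x^3   ⇒   f'(x) = 15·x^2
  g(x) = 4·x^2 + x   ⇒   g'(x) = 8·x + 1
  lim(x→∞) f'(x)/g'(x) = lim(x→∞) (15·x^2)/(8·x + 1)
  = ∞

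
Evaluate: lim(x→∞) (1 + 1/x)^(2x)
This is an exponential indeterminate form.

For exponential indeterminate forms, take the natural log:
  Let L = lim(x→∞) (1 + 1/x)^(2x)
  Then ln(L) = lim(x→∞) [exponent × ln(base)]
  Evaluate using L'Hôpital or standard limits, then exponentiate.
  L = e²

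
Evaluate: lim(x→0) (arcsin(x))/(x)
This is a 0/0 indeterminate form.

Apply L'Hôpital's rule: differentiate numerator and denominator separately.
  f(x) = asin(x)   ⇒   f'(x) = 1/sqrt(1 - x^2)
  g(x) = x   ⇒   g'(x) = 1
  lim(x→0) f'(x)/g'(x) = lim(x→0) (1/sqrt(1 - x^2))/(1)
  = 1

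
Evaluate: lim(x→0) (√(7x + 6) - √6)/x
This is a standard limit.

Factor or rationalize the expression:
  lim(x→0) (√(7x + 6) - √6)/x = 7·sqrt(6)/12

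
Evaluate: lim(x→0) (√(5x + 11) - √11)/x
This is a standard limit.

Factor or rationalize the expression:
  lim(x→0) (√(5x + 11) - √11)/x = 5·sqrt(11)/22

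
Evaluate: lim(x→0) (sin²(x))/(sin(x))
This is a 0/0 indeterminate form.

Apply L'Hôpital's rule: differentiate numerator and denominator separately.
  f(x) = sin(x)^2   ⇒   f'(x) = 2·sin(x)·cos(x)
  g(x) = sin(x)   ⇒   g'(x) = cos(x)
  lim(x→0) f'(x)/g'(x) = lim(x→0) (2·sin(x)·cos(x))/(cos(x))
  = 0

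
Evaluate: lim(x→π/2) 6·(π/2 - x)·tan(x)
This is a 0·∞ indeterminate form.

Rewrite 0·∞ as a quotient (0/0 or ∞/∞ form), then apply L'Hôpital's rule:
  lim(x→π/2) 6·(π/2 - x)·tan(x) = 6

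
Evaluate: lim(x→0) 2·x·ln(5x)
This is a 0·∞ indeterminate form.

Rewrite 0·∞ as a quotient (0/0 or ∞/∞ form), then apply L'Hôpital's rule:
  lim(x→0) 2·x·ln(5x) = 0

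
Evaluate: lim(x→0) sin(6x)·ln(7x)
This is a 0·∞ indeterminate form.

Rewrite 0·∞ as a quotient (0/0 or ∞/∞ form), then apply L'Hôpital's rule:
  lim(x→0) sin(6x)·ln(7x) = 0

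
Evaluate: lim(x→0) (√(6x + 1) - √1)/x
This is a standard limit.

Factor or rationalize the expression:
  lim(x→0) (√(6x + 1) - √1)/x = 3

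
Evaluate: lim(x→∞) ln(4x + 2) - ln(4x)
This is an ∞-∞ indeterminate form.

Combine fractions or rationalize to convert ∞-∞ to 0/0 form:
  lim(x→∞) ln(4x + 2) - ln(4x) = 0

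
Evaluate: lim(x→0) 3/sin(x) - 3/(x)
This is an ∞-∞ indeterminate form.

Combine fractions or rationalize to convert ∞-∞ to 0/0 form:
  lim(x→0) 3/sin(x) - 3/(x) = 0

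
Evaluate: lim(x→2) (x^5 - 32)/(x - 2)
This is a standard limit.

Factor or rationalize the expression:
  lim(x→2) (x^5 - 32)/(x - 2) = 80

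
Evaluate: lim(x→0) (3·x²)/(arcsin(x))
This is a 0/0 indeterminate form.

Apply L'Hôpital's rule: differentiate numerator and denominator separately.
  f(x) = 3·x^2   ⇒   f'(x) = 6·x
  g(x) = asin(x)   ⇒   g'(x) = 1/sqrt(1 - x^2)
  lim(x→0) f'(x)/g'(x) = lim(x→0) (6·x)/(1/sqrt(1 - x^2))
  = 0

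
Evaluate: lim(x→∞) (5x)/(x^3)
This is an ∞/∞ indeterminate form.

Apply L'Hôpital's rule: differentiate numerator and denominator separately.
  f(x) = 5·x   ⇒   f'(x) = 5
  g(x) = x^3   ⇒   g'(x) = 3·x^2
  lim(x→∞) f'(x)/g'(x) = lim(x→∞) (5)/(3·x^2)
  = 0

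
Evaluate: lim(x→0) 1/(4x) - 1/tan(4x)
This is an ∞-∞ indeterminate form.

Combine fractions or rationalize to convert ∞-∞ to 0/0 form:
  lim(x→0) 1/(4x) - 1/tan(4x) = 0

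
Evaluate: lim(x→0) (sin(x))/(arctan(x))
This is a 0/0 indeterminate form.

Apply L'Hôpital's rule: differentiate numerator and denominator separately.
  f(x) = sin(x)   ⇒   f'(x) = cos(x)
  g(x) = atan(x)   ⇒   g'(x) = 1/(x^2 + 1)
  lim(x→0) f'(x)/g'(x) = lim(x→0) (cos(x))/(1/(x^2 + 1))
  = 1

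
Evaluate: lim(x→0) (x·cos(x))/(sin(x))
This is a 0/0 indeterminate form.

Apply L'Hôpital's rule: differentiate numerator and denominator separately.
  f(x) = x·cos(x)   ⇒   f'(x) = -x·sin(x) + cos(x)
  g(x) = sin(x)   ⇒   g'(x) = cos(x)
  lim(x→0) f'(x)/g'(x) = lim(x→0) (-x·sin(x) + cos(x))/(cos(x))
  = 1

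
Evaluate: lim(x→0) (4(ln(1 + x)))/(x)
This is a 0/0 indeterminate form.

Apply L'Hôpital's rule: differentiate numerator and denominator separately.
  f(x) = 4·ln(x + 1)   ⇒   f'(x) = 4/(x + 1)
  g(x) = x   ⇒   g'(x) = 1
  lim(x→0) f'(x)/g'(x) = lim(x→0) (4/(x + 1))/(1)
  = 4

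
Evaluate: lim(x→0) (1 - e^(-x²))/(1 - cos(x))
This is a 0/0 indeterminate form.

Apply L'Hôpital's rule: differentiate numerator and denominator separately.
  f(x) = 1 - e^(-x^2)   ⇒   f'(x) = 2·x·e^(-x^2)
  g(x) = 1 - cos(x)   ⇒   g'(x) = sin(x)
  lim(x→0) f'(x)/g'(x) = lim(x→0) (2·x·e^(-x^2))/(sin(x))
  = 2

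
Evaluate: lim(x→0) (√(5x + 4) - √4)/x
This is a standard limit.

Factor or rationalize the expression:
  lim(x→0) (√(5x + 4) - √4)/x = 5/4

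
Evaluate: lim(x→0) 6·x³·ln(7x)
This is a 0·∞ indeterminate form.

Rewrite 0·∞ as a quotient (0/0 or ∞/∞ form), then apply L'Hôpital's rule:
  lim(x→0) 6·x³·ln(7x) = 0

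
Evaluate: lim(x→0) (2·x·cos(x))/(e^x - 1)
This is a 0/0 indeterminate form.

Apply L'Hôpital's rule: differentiate numerator and denominator separately.
  f(x) = 2·x·cos(x)   ⇒   f'(x) = -2·x·sin(x) + 2·cos(x)
  g(x) = e^(x) - 1   ⇒   g'(x) = e^(x)
  lim(x→0) f'(x)/g'(x) = lim(x→0) (-2·x·sin(x) + 2·cos(x))/(e^(x))
  = 2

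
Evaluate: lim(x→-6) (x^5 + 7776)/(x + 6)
This is a standard limit.

Factor or rationalize the expression:
  lim(x→-6) (x^5 + 7776)/(x + 6) = 6480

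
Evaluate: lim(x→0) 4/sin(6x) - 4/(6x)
This is an ∞-∞ indeterminate form.

Combine fractions or rationalize to convert ∞-∞ to 0/0 form:
  lim(x→0) 4/sin(6x) - 4/(6x) = 0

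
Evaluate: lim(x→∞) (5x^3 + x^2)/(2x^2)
This is an ∞/∞ indeterminate form.

Apply L'Hôpital's rule: differentiate numerator and denominator separately.
  f(x) = 5·x^3 + x^2   ⇒   f'(x) = 15·x^2 + 2·x
  g(x) = 2·x^2   ⇒   g'(x) = 4·x
  lim(x→∞) f'(x)/g'(x) = lim(x→∞) (15·x^2 + 2·x)/(4·x)
  = ∞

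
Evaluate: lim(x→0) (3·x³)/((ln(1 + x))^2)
This is a 0/0 indeterminate form.

Apply L'Hôpital's rule: differentiate numerator and denominator separately.
  f(x) = 3·x^3   ⇒   f'(x) = 9·x^2
  g(x) = ln(x + 1)^2   ⇒   g'(x) = 2·ln(x + 1)/(x + 1)
  lim(x→0) f'(x)/g'(x) = lim(x→0) (9·x^2)/(2·ln(x + 1)/(x + 1))
  = 0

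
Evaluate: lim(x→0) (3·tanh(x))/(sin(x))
This is a 0/0 indeterminate form.

Apply L'Hôpital's rule: differentiate numerator and denominator separately.
  f(x) = 3·tanh(x)   ⇒   f'(x) = 3 - 3·tanh(x)^2
  g(x) = sin(x)   ⇒   g'(x) = cos(x)
  lim(x→0) f'(x)/g'(x) = lim(x→0) (3 - 3·tanh(x)^2)/(cos(x))
  = 3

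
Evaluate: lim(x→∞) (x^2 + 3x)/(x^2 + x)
This is an ∞/∞ indeterminate form.

Apply L'Hôpital's rule: differentiate numerator and denominator separately.
  f(x) = x^2 + 3·x   ⇒   f'(x) = 2·x + 3
  g(x) = x^2 + x   ⇒   g'(x) = 2·x + 1
  lim(x→∞) f'(x)/g'(x) = lim(x→∞) (2·x + 3)/(2·x + 1)
  = 1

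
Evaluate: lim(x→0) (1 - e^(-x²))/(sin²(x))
This is a 0/0 indeterminate form.

Apply L'Hôpital's rule: differentiate numerator and denominator separately.
  f(x) = 1 - e^(-x^2)   ⇒   f'(x) = 2·x·e^(-x^2)
  g(x) = sin(x)^2   ⇒   g'(x) = 2·sin(x)·cos(x)
  lim(x→0) f'(x)/g'(x) = lim(x→0) (2·x·e^(-x^2))/(2·sin(x)·cos(x))
  = 1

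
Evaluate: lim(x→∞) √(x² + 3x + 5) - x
This is an ∞-∞ indeterminate form.

Combine fractions or rationalize to convert ∞-∞ to 0/0 form:
  lim(x→∞) √(x² + 3x + 5) - x = 3/2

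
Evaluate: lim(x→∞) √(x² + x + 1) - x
This is an ∞-∞ indeterminate form.

Combine fractions or rationalize to convert ∞-∞ to 0/0 form:
  lim(x→∞) √(x² + x + 1) - x = 1/2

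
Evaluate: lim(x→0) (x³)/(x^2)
This is a 0/0 indeterminate form.

Apply L'Hôpital's rule: differentiate numerator and denominator separately.
  f(x) = x^3   ⇒   f'(x) = 3·x^2
  g(x) = x^2   ⇒   g'(x) = 2·x
  lim(x→0) f'(x)/g'(x) = lim(x→0) (3·x^2)/(2·x)
  = 0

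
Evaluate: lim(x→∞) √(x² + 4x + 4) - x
This is an ∞-∞ indeterminate form.

Combine fractions or rationalize to convert ∞-∞ to 0/0 form:
  lim(x→∞) √(x² + 4x + 4) - x = 2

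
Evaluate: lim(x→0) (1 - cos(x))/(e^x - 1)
This is a 0/0 indeterminate form.

Apply L'Hôpital's rule: differentiate numerator and denominator separately.
  f(x) = 1 - cos(x)   ⇒   f'(x) = sin(x)
  g(x) = e^(x) - 1   ⇒   g'(x) = e^(x)
  lim(x→0) f'(x)/g'(x) = lim(x→0) (sin(x))/(e^(x))
  = 0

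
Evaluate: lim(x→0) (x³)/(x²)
This is a 0/0 indeterminate form.

Apply L'Hôpital's rule: differentiate numerator and denominator separately.
  f(x) = x^3   ⇒   f'(x) = 3·x^2
  g(x) = x^2   ⇒   g'(x) = 2·x
  lim(x→0) f'(x)/g'(x) = lim(x→0) (3·x^2)/(2·x)
  = 0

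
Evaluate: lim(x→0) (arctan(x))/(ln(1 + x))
This is a 0/0 indeterminate form.

Apply L'Hôpital's rule: differentiate numerator and denominator separately.
  f(x) = atan(x)   ⇒   f'(x) = 1/(x^2 + 1)
  g(x) = ln(x + 1)   ⇒   g'(x) = 1/(x + 1)
  lim(x→0) f'(x)/g'(x) = lim(x→0) (1/(x^2 + 1))/(1/(x + 1))
  = 1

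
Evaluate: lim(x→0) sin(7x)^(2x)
This is an exponential indeterminate form.

For exponential indeterminate forms, take the natural log:
  Let L = lim(x→0) sin(7x)^(2x)
  Then ln(L) = lim(x→0) [exponent × ln(base)]
  Evaluate using L'Hôpital or standard limits, then exponentiate.
  L = 1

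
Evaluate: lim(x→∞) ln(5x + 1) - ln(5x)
This is an ∞-∞ indeterminate form.

Combine fractions or rationalize to convert ∞-∞ to 0/0 form:
  lim(x→∞) ln(5x + 1) - ln(5x) = 0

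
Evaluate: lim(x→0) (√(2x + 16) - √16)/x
This is a standard limit.

Factor or rationalize the expression:
  lim(x→0) (√(2x + 16) - √16)/x = 1/4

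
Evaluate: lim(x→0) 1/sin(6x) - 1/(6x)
This is an ∞-∞ indeterminate form.

Combine fractions or rationalize to convert ∞-∞ to 0/0 form:
  lim(x→0) 1/sin(6x) - 1/(6x) = 0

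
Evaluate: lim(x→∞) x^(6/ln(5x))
This is an exponential indeterminate form.

For exponential indeterminate forms, take the natural log:
  Let L = lim(x→∞) x^(6/ln(5x))
  Then ln(L) = lim(x→∞) [exponent × ln(base)]
  Evaluate using L'Hôpital or standard limits, then exponentiate.
  L = e^(6)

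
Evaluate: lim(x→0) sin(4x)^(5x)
This is an exponential indeterminate form.

For exponential indeterminate forms, take the natural log:
  Let L = lim(x→0) sin(4x)^(5x)
  Then ln(L) = lim(x→0) [exponent × ln(base)]
  Evaluate using L'Hôpital or standard limits, then exponentiate.
  L = 1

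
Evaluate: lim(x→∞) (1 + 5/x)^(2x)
This is an exponential indeterminate form.

For exponential indeterminate forms, take the natural log:
  Let L = lim(x→∞) (1 + 5/x)^(2x)
  Then ln(L) = lim(x→∞) [exponent × ln(base)]
  Evaluate using L'Hôpital or standard limits, then exponentiate.
  L = e^(10)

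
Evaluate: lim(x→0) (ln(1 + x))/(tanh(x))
This is a 0/0 indeterminate form.

Apply L'Hôpital's rule: differentiate numerator and denominator separately.
  f(x) = ln(x + 1)   ⇒   f'(x) = 1/(x + 1)
  g(x) = tanh(x)   ⇒   g'(x) = 1 - tanh(x)^2
  lim(x→0) f'(x)/g'(x) = lim(x→0) (1/(x + 1))/(1 - tanh(x)^2)
  = 1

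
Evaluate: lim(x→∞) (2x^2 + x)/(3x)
This is an ∞/∞ indeterminate form.

Apply L'Hôpital's rule: differentiate numerator and denominator separately.
  f(x) = 2·x^2 + x   ⇒   f'(x) = 4·x + 1
  g(x) = 3·x   ⇒   g'(x) = 3
  lim(x→∞) f'(x)/g'(x) = lim(x→∞) (4·x + 1)/(3)
  = ∞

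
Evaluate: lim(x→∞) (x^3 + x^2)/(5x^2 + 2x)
This is an ∞/∞ indeterminate form.

Apply L'Hôpital's rule: differentiate numerator and denominator separately.
  f(x) = x^3 + x^2   ⇒   f'(x) = 3·x^2 + 2·x
  g(x) = 5·x^2 + 2·x   ⇒   g'(x) = 10·x + 2
  lim(x→∞) f'(x)/g'(x) = lim(x→∞) (3·x^2 + 2·x)/(10·x + 2)
  = ∞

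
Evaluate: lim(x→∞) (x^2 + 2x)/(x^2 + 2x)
This is an ∞/∞ indeterminate form.

Apply L'Hôpital's rule: differentiate numerator and denominator separately.
  f(x) = x^2 + 2·x   ⇒   f'(x) = 2·x + 2
  g(x) = x^2 + 2·x   ⇒   g'(x) = 2·x + 2
  lim(x→∞) f'(x)/g'(x) = lim(x→∞) (2·x + 2)/(2·x + 2)
  = 1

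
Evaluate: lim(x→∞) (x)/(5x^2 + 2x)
This is an ∞/∞ indeterminate form.

Apply L'Hôpital's rule: differentiate numerator and denominator separately.
  f(x) = x   ⇒   f'(x) = 1
  g(x) = 5·x^2 + 2·x   ⇒   g'(x) = 10·x + 2
  lim(x→∞) f'(x)/g'(x) = lim(x→∞) (1)/(10·x + 2)
  = 0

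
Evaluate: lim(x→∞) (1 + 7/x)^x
This is an exponential indeterminate form.

For exponential indeterminate forms, take the natural log:
  Let L = lim(x→∞) (1 + 7/x)^x
  Then ln(L) = lim(x→∞) [exponent × ln(base)]
  Evaluate using L'Hôpital or standard limits, then exponentiate.
  L = e^(7)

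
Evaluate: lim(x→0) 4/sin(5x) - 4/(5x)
This is an ∞-∞ indeterminate form.

Combine fractions or rationalize to convert ∞-∞ to 0/0 form:
  lim(x→0) 4/sin(5x) - 4/(5x) = 0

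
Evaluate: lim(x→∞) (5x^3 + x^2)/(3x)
This is an ∞/∞ indeterminate form.

Apply L'Hôpital's rule: differentiate numerator and denominator separately.
  f(x) = 5·x^3 + x^2   ⇒   f'(x) = 15·x^2 + 2·x
  g(x) = 3·x   ⇒   g'(x) = 3
  lim(x→∞) f'(x)/g'(x) = lim(x→∞) (15·x^2 + 2·x)/(3)
  = ∞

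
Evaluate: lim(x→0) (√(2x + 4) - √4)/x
This is a standard limit.

Factor or rationalize the expression:
  lim(x→0) (√(2x + 4) - √4)/x = 1/2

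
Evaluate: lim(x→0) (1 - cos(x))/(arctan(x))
This is a 0/0 indeterminate form.

Apply L'Hôpital's rule: differentiate numerator and denominator separately.
  f(x) = 1 - cos(x)   ⇒   f'(x) = sin(x)
  g(x) = atan(x)   ⇒   g'(x) = 1/(x^2 + 1)
  lim(x→0) f'(x)/g'(x) = lim(x→0) (sin(x))/(1/(x^2 + 1))
  = 0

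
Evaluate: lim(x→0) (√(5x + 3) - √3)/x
This is a standard limit.

Factor or rationalize the expression:
  lim(x→0) (√(5x + 3) - √3)/x = 5·sqrt(3)/6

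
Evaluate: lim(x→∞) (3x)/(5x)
This is an ∞/∞ indeterminate form.

Apply L'Hôpital's rule: differentiate numerator and denominator separately.
  f(x) = 3·x   ⇒   f'(x) = 3
  g(x) = 5·x   ⇒   g'(x) = 5
  lim(x→∞) f'(x)/g'(x) = lim(x→∞) (3)/(5)
  = 3/5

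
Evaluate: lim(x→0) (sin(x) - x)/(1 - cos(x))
This is a 0/0 indeterminate form.

Apply L'Hôpital's rule: differentiate numerator and denominator separately.
  f(x) = -x + sin(x)   ⇒   f'(x) = cos(x) - 1
  g(x) = 1 - cos(x)   ⇒   g'(x) = sin(x)
  lim(x→0) f'(x)/g'(x) = lim(x→0) (cos(x) - 1)/(sin(x))
  = 0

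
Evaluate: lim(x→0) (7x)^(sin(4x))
This is an exponential indeterminate form.

For exponential indeterminate forms, take the natural log:
  Let L = lim(x→0) (7x)^(sin(4x))
  Then ln(L) = lim(x→0) [exponent × ln(base)]
  Evaluate using L'Hôpital or standard limits, then exponentiate.
  L = 1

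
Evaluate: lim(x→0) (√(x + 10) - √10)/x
This is a standard limit.

Factor or rationalize the expression:
  lim(x→0) (√(x + 10) - √10)/x = sqrt(10)/20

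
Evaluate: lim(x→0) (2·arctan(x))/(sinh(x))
This is a 0/0 indeterminate form.

Apply L'Hôpital's rule: differentiate numerator and denominator separately.
  f(x) = 2·atan(x)   ⇒   f'(x) = 2/(x^2 + 1)
  g(x) = sinh(x)   ⇒   g'(x) = cosh(x)
  lim(x→0) f'(x)/g'(x) = lim(x→0) (2/(x^2 + 1))/(cosh(x))
  = 2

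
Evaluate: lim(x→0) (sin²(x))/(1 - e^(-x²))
This is a 0/0 indeterminate form.

Apply L'Hôpital's rule: differentiate numerator and denominator separately.
  f(x) = sin(x)^2   ⇒   f'(x) = 2·sin(x)·cos(x)
  g(x) = 1 - e^(-x^2)   ⇒   g'(x) = 2·x·e^(-x^2)
  lim(x→0) f'(x)/g'(x) = lim(x→0) (2·sin(x)·cos(x))/(2·x·e^(-x^2))
  = 1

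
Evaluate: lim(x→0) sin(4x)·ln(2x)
This is a 0·∞ indeterminate form.

Rewrite 0·∞ as a quotient (0/0 or ∞/∞ form), then apply L'Hôpital's rule:
  lim(x→0) sin(4x)·ln(2x) = 0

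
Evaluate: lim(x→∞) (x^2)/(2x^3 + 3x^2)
This is an ∞/∞ indeterminate form.

Apply L'Hôpital's rule: differentiate numerator and denominator separately.
  f(x) = x^2   ⇒   f'(x) = 2·x
  g(x) = 2·x^3 + 3·x^2   ⇒   g'(x) = 6·x^2 + 6·x
  lim(x→∞) f'(x)/g'(x) = lim(x→∞) (2·x)/(6·x^2 + 6·x)
  = 0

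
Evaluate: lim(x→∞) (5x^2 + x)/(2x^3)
This is an ∞/∞ indeterminate form.

Apply L'Hôpital's rule: differentiate numerator and denominator separately.
  f(x) = 5·x^2 + x   ⇒   f'(x) = 10·x + 1
  g(x) = 2·x^3   ⇒   g'(x) = 6·x^2
  lim(x→∞) f'(x)/g'(x) = lim(x→∞) (10·x + 1)/(6·x^2)
  = 0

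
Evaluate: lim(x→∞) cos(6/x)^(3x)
This is an exponential indeterminate form.

For exponential indeterminate forms, take the natural log:
  Let L = lim(x→∞) cos(6/x)^(3x)
  Then ln(L) = lim(x→∞) [exponent × ln(base)]
  Evaluate using L'Hôpital or standard limits, then exponentiate.
  L = 1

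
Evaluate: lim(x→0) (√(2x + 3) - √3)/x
This is a standard limit.

Factor or rationalize the expression:
  lim(x→0) (√(2x + 3) - √3)/x = sqrt(3)/3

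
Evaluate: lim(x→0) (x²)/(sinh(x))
This is a 0/0 indeterminate form.

Apply L'Hôpital's rule: differentiate numerator and denominator separately.
  f(x) = x^2   ⇒   f'(x) = 2·x
  g(x) = sinh(x)   ⇒   g'(x) = cosh(x)
  lim(x→0) f'(x)/g'(x) = lim(x→0) (2·x)/(cosh(x))
  = 0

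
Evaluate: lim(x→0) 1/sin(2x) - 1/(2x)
This is an ∞-∞ indeterminate form.

Combine fractions or rationalize to convert ∞-∞ to 0/0 form:
  lim(x→0) 1/sin(2x) - 1/(2x) = 0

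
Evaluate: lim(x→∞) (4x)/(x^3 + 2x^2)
This is an ∞/∞ indeterminate form.

Apply L'Hôpital's rule: differentiate numerator and denominator separately.
  f(x) = 4·x   ⇒   f'(x) = 4
  g(x) = x^3 + 2·x^2   ⇒   g'(x) = 3·x^2 + 4·x
  lim(x→∞) f'(x)/g'(x) = lim(x→∞) (4)/(3·x^2 + 4·x)
  = 0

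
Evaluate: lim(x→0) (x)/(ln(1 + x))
This is a 0/0 indeterminate form.

Apply L'Hôpital's rule: differentiate numerator and denominator separately.
  f(x) = x   ⇒   f'(x) = 1
  g(x) = ln(x + 1)   ⇒   g'(x) = 1/(x + 1)
  lim(x→0) f'(x)/g'(x) = lim(x→0) (1)/(1/(x + 1))
  = 1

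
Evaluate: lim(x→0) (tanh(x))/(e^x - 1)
This is a 0/0 indeterminate form.

Apply L'Hôpital's rule: differentiate numerator and denominator separately.
  f(x) = tanh(x)   ⇒   f'(x) = 1 - tanh(x)^2
  g(x) = e^(x) - 1   ⇒   g'(x) = e^(x)
  lim(x→0) f'(x)/g'(x) = lim(x→0) (1 - tanh(x)^2)/(e^(x))
  = 1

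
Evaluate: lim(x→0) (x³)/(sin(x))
This is a 0/0 indeterminate form.

Apply L'Hôpital's rule: differentiate numerator and denominator separately.
  f(x) = x^3   ⇒   f'(x) = 3·x^2
  g(x) = sin(x)   ⇒   g'(x) = cos(x)
  lim(x→0) f'(x)/g'(x) = lim(x→0) (3·x^2)/(cos(x))
  = 0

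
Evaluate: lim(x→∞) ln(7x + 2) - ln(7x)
This is an ∞-∞ indeterminate form.

Combine fractions or rationalize to convert ∞-∞ to 0/0 form:
  lim(x→∞) ln(7x + 2) - ln(7x) = 0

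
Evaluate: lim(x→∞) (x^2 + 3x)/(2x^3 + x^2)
This is an ∞/∞ indeterminate form.

Apply L'Hôpital's rule: differentiate numerator and denominator separately.
  f(x) = x^2 + 3·x   ⇒   f'(x) = 2·x + 3
  g(x) = 2·x^3 + x^2   ⇒   g'(x) = 6·x^2 + 2·x
  lim(x→∞) f'(x)/g'(x) = lim(x→∞) (2·x + 3)/(6·x^2 + 2·x)
  = 0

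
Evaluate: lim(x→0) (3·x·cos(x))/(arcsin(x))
This is a 0/0 indeterminate form.

Apply L'Hôpital's rule: differentiate numerator and denominator separately.
  f(x) = 3·x·cos(x)   ⇒   f'(x) = -3·x·sin(x) + 3·cos(x)
  g(x) = asin(x)   ⇒   g'(x) = 1/sqrt(1 - x^2)
  lim(x→0) f'(x)/g'(x) = lim(x→0) (-3·x·sin(x) + 3·cos(x))/(1/sqrt(1 - x^2))
  = 3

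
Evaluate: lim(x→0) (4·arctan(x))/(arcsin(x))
This is a 0/0 indeterminate form.

Apply L'Hôpital's rule: differentiate numerator and denominator separately.
  f(x) = 4·atan(x)   ⇒   f'(x) = 4/(x^2 + 1)
  g(x) = asin(x)   ⇒   g'(x) = 1/sqrt(1 - x^2)
  lim(x→0) f'(x)/g'(x) = lim(x→0) (4/(x^2 + 1))/(1/sqrt(1 - x^2))
  = 4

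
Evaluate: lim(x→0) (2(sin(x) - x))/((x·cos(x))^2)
This is a 0/0 indeterminate form.

Apply L'Hôpital's rule: differentiate numerator and denominator separately.
  f(x) = -2·x + 2·sin(x)   ⇒   f'(x) = 2·cos(x) - 2
  g(x) = x^2·cos(x)^2   ⇒   g'(x) = -2·x^2·sin(x)·cos(x) + 2·x·cos(x)^2
  lim(x→0) f'(x)/g'(x) = lim(x→0) (2·cos(x) - 2)/(-2·x^2·sin(x)·cos(x) + 2·x·cos(x)^2)
  = 0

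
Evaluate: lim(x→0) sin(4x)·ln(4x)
This is a 0·∞ indeterminate form.

Rewrite 0·∞ as a quotient (0/0 or ∞/∞ form), then apply L'Hôpital's rule:
  lim(x→0) sin(4x)·ln(4x) = 0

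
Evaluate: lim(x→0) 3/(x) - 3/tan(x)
This is an ∞-∞ indeterminate form.

Combine fractions or rationalize to convert ∞-∞ to 0/0 form:
  lim(x→0) 3/(x) - 3/tan(x) = 0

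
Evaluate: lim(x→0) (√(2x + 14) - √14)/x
This is a standard limit.

Factor or rationalize the expression:
  lim(x→0) (√(2x + 14) - √14)/x = sqrt(14)/14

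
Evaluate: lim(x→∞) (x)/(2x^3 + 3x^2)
This is an ∞/∞ indeterminate form.

Apply L'Hôpital's rule: differentiate numerator and denominator separately.
  f(x) = x   ⇒   f'(x) = 1
  g(x) = 2·x^3 + 3·x^2   ⇒   g'(x) = 6·x^2 + 6·x
  lim(x→∞) f'(x)/g'(x) = lim(x→∞) (1)/(6·x^2 + 6·x)
  = 0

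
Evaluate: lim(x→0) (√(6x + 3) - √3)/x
This is a standard limit.

Factor or rationalize the expression:
  lim(x→0) (√(6x + 3) - √3)/x = sqrt(3)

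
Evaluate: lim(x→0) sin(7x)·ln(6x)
This is a 0·∞ indeterminate form.

Rewrite 0·∞ as a quotient (0/0 or ∞/∞ form), then apply L'Hôpital's rule:
  lim(x→0) sin(7x)·ln(6x) = 0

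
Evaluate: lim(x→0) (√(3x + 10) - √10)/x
This is a standard limit.

Factor or rationalize the expression:
  lim(x→0) (√(3x + 10) - √10)/x = 3·sqrt(10)/20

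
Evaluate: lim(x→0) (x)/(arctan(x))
This is a 0/0 indeterminate form.

Apply L'Hôpital's rule: differentiate numerator and denominator separately.
  f(x) = x   ⇒   f'(x) = 1
  g(x) = atan(x)   ⇒   g'(x) = 1/(x^2 + 1)
  lim(x→0) f'(x)/g'(x) = lim(x→0) (1)/(1/(x^2 + 1))
  = 1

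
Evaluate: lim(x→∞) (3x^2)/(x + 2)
This is an ∞/∞ indeterminate form.

Apply L'Hôpital's rule: differentiate numerator and denominator separately.
  f(x) = 3·x^2   ⇒   f'(x) = 6·x
  g(x) = x + 2   ⇒   g'(x) = 1
  lim(x→∞) f'(x)/g'(x) = lim(x→∞) (6·x)/(1)
  = ∞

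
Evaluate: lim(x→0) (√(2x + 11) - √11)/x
This is a standard limit.

Factor or rationalize the expression:
  lim(x→0) (√(2x + 11) - √11)/x = sqrt(11)/11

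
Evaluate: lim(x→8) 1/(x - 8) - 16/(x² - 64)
This is an ∞-∞ indeterminate form.

Combine fractions or rationalize to convert ∞-∞ to 0/0 form:
  lim(x→8) 1/(x - 8) - 16/(x² - 64) = 1/16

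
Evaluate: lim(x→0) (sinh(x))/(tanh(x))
This is a 0/0 indeterminate form.

Apply L'Hôpital's rule: differentiate numerator and denominator separately.
  f(x) = sinh(x)   ⇒   f'(x) = cosh(x)
  g(x) = tanh(x)   ⇒   g'(x) = 1 - tanh(x)^2
  lim(x→0) f'(x)/g'(x) = lim(x→0) (cosh(x))/(1 - tanh(x)^2)
  = 1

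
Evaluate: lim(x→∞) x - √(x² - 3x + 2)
This is an ∞-∞ indeterminate form.

Combine fractions or rationalize to convert ∞-∞ to 0/0 form:
  lim(x→∞) x - √(x² - 3x + 2) = 3/2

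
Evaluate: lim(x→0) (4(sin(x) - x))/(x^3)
This is a 0/0 indeterminate form.

Apply L'Hôpital's rule: differentiate numerator and denominator separately.
  f(x) = -4·x + 4·sin(x)   ⇒   f'(x) = 4·cos(x) - 4
  g(x) = x^3   ⇒   g'(x) = 3·x^2
  lim(x→0) f'(x)/g'(x) = lim(x→0) (4·cos(x) - 4)/(3·x^2)
  = -2/3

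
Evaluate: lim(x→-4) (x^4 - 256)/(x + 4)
This is a standard limit.

Factor or rationalize the expression:
  lim(x→-4) (x^4 - 256)/(x + 4) = -256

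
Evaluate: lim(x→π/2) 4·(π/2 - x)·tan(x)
This is a 0·∞ indeterminate form.

Rewrite 0·∞ as a quotient (0/0 or ∞/∞ form), then apply L'Hôpital's rule:
  lim(x→π/2) 4·(π/2 - x)·tan(x) = 4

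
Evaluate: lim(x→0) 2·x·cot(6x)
This is a 0·∞ indeterminate form.

Rewrite 0·∞ as a quotient (0/0 or ∞/∞ form), then apply L'Hôpital's rule:
  lim(x→0) 2·x·cot(6x) = 1/3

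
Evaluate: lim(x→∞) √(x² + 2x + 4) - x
This is an ∞-∞ indeterminate form.

Combine fractions or rationalize to convert ∞-∞ to 0/0 form:
  lim(x→∞) √(x² + 2x + 4) - x = 1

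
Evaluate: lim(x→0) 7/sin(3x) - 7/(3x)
This is an ∞-∞ indeterminate form.

Combine fractions or rationalize to convert ∞-∞ to 0/0 form:
  lim(x→0) 7/sin(3x) - 7/(3x) = 0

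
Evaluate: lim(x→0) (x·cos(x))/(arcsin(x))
This is a 0/0 indeterminate form.

Apply L'Hôpital's rule: differentiate numerator and denominator separately.
  f(x) = x·cos(x)   ⇒   f'(x) = -x·sin(x) + cos(x)
  g(x) = asin(x)   ⇒   g'(x) = 1/sqrt(1 - x^2)
  lim(x→0) f'(x)/g'(x) = lim(x→0) (-x·sin(x) + cos(x))/(1/sqrt(1 - x^2))
  = 1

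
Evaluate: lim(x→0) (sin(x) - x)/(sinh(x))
This is a 0/0 indeterminate form.

Apply L'Hôpital's rule: differentiate numerator and denominator separately.
  f(x) = -x + sin(x)   ⇒   f'(x) = cos(x) - 1
  g(x) = sinh(x)   ⇒   g'(x) = cosh(x)
  lim(x→0) f'(x)/g'(x) = lim(x→0) (cos(x) - 1)/(cosh(x))
  = 0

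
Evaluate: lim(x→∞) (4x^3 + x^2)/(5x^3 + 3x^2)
This is an ∞/∞ indeterminate form.

Apply L'Hôpital's rule: differentiate numerator and denominator separately.
  f(x) = 4·x^3 + x^2   ⇒   f'(x) = 12·x^2 + 2·x
  g(x) = 5·x^3 + 3·x^2   ⇒   g'(x) = 15·x^2 + 6·x
  lim(x→∞) f'(x)/g'(x) = lim(x→∞) (12·x^2 + 2·x)/(15·x^2 + 6·x)
  = 4/5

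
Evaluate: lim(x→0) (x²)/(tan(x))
This is a 0/0 indeterminate form.

Apply L'Hôpital's rule: differentiate numerator and denominator separately.
  f(x) = x^2   ⇒   f'(x) = 2·x
  g(x) = tan(x)   ⇒   g'(x) = tan(x)^2 + 1
  lim(x→0) f'(x)/g'(x) = lim(x→0) (2·x)/(tan(x)^2 + 1)
  = 0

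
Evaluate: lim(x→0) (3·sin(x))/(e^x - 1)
This is a 0/0 indeterminate form.

Apply L'Hôpital's rule: differentiate numerator and denominator separately.
  f(x) = 3·sin(x)   ⇒   f'(x) = 3·cos(x)
  g(x) = e^(x) - 1   ⇒   g'(x) = e^(x)
  lim(x→0) f'(x)/g'(x) = lim(x→0) (3·cos(x))/(e^(x))
  = 3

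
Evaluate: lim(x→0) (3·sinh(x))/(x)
This is a 0/0 indeterminate form.

Apply L'Hôpital's rule: differentiate numerator and denominator separately.
  f(x) = 3·sinh(x)   ⇒   f'(x) = 3·cosh(x)
  g(x) = x   ⇒   g'(x) = 1
  lim(x→0) f'(x)/g'(x) = lim(x→0) (3·cosh(x))/(1)
  = 3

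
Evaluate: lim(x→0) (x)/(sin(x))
This is a 0/0 indeterminate form.

Apply L'Hôpital's rule: differentiate numerator and denominator separately.
  f(x) = x   ⇒   f'(x) = 1
  g(x) = sin(x)   ⇒   g'(x) = cos(x)
  lim(x→0) f'(x)/g'(x) = lim(x→0) (1)/(cos(x))
  = 1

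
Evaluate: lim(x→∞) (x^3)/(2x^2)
This is an ∞/∞ indeterminate form.

Apply L'Hôpital's rule: differentiate numerator and denominator separately.
  f(x) = x^3   ⇒   f'(x) = 3·x^2
  g(x) = 2·x^2   ⇒   g'(x) = 4·x
  lim(x→∞) f'(x)/g'(x) = lim(x→∞) (3·x^2)/(4·x)
  = ∞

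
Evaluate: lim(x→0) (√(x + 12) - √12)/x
This is a standard limit.

Factor or rationalize the expression:
  lim(x→0) (√(x + 12) - √12)/x = sqrt(3)/12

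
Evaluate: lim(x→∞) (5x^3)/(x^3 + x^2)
This is an ∞/∞ indeterminate form.

Apply L'Hôpital's rule: differentiate numerator and denominator separately.
  f(x) = 5·x^3   ⇒   f'(x) = 15·x^2
  g(x) = x^3 + x^2   ⇒   g'(x) = 3·x^2 + 2·x
  lim(x→∞) f'(x)/g'(x) = lim(x→∞) (15·x^2)/(3·x^2 + 2·x)
  = 5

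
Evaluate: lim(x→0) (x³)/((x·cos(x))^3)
This is a 0/0 indeterminate form.

Apply L'Hôpital's rule: differentiate numerator and denominator separately.
  f(x) = x^3   ⇒   f'(x) = 3·x^2
  g(x) = x^3·cos(x)^3   ⇒   g'(x) = -3·x^3·sin(x)·cos(x)^2 + 3·x^2·cos(x)^3
  lim(x→0) f'(x)/g'(x) = lim(x→0) (3·x^2)/(-3·x^3·sin(x)·cos(x)^2 + 3·x^2·cos(x)^3)
  = 1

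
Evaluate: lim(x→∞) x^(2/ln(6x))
This is an exponential indeterminate form.

For exponential indeterminate forms, take the natural log:
  Let L = lim(x→∞) x^(2/ln(6x))
  Then ln(L) = lim(x→∞) [exponent × ln(base)]
  Evaluate using L'Hôpital or standard limits, then exponentiate.
  L = e²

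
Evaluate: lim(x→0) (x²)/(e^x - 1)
This is a 0/0 indeterminate form.

Apply L'Hôpital's rule: differentiate numerator and denominator separately.
  f(x) = x^2   ⇒   f'(x) = 2·x
  g(x) = e^(x) - 1   ⇒   g'(x) = e^(x)
  lim(x→0) f'(x)/g'(x) = lim(x→0) (2·x)/(e^(x))
  = 0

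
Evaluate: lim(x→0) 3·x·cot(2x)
This is a 0·∞ indeterminate form.

Rewrite 0·∞ as a quotient (0/0 or ∞/∞ form), then apply L'Hôpital's rule:
  lim(x→0) 3·x·cot(2x) = 3/2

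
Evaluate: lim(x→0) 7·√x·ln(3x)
This is a 0·∞ indeterminate form.

Rewrite 0·∞ as a quotient (0/0 or ∞/∞ form), then apply L'Hôpital's rule:
  lim(x→0) 7·√x·ln(3x) = 0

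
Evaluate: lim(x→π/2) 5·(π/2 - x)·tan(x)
This is a 0·∞ indeterminate form.

Rewrite 0·∞ as a quotient (0/0 or ∞/∞ form), then apply L'Hôpital's rule:
  lim(x→π/2) 5·(π/2 - x)·tan(x) = 5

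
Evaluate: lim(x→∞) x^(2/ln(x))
This is an exponential indeterminate form.

For exponential indeterminate forms, take the natural log:
  Let L = lim(x→∞) x^(2/ln(x))
  Then ln(L) = lim(x→∞) [exponent × ln(base)]
  Evaluate using L'Hôpital or standard limits, then exponentiate.
  L = e²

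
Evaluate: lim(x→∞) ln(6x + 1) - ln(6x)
This is an ∞-∞ indeterminate form.

Combine fractions or rationalize to convert ∞-∞ to 0/0 form:
  lim(x→∞) ln(6x + 1) - ln(6x) = 0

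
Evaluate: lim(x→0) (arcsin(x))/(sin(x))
This is a 0/0 indeterminate form.

Apply L'Hôpital's rule: differentiate numerator and denominator separately.
  f(x) = asin(x)   ⇒   f'(x) = 1/sqrt(1 - x^2)
  g(x) = sin(x)   ⇒   g'(x) = cos(x)
  lim(x→0) f'(x)/g'(x) = lim(x→0) (1/sqrt(1 - x^2))/(cos(x))
  = 1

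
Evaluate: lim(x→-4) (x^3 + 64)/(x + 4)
This is a standard limit.

Factor or rationalize the expression:
  lim(x→-4) (x^3 + 64)/(x + 4) = 48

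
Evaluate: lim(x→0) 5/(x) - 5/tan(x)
This is an ∞-∞ indeterminate form.

Combine fractions or rationalize to convert ∞-∞ to 0/0 form:
  lim(x→0) 5/(x) - 5/tan(x) = 0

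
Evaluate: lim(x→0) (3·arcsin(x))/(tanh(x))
This is a 0/0 indeterminate form.

Apply L'Hôpital's rule: differentiate numerator and denominator separately.
  f(x) = 3·asin(x)   ⇒   f'(x) = 3/sqrt(1 - x^2)
  g(x) = tanh(x)   ⇒   g'(x) = 1 - tanh(x)^2
  lim(x→0) f'(x)/g'(x) = lim(x→0) (3/sqrt(1 - x^2))/(1 - tanh(x)^2)
  = 3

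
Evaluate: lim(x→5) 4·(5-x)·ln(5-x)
This is a 0·∞ indeterminate form.

Rewrite 0·∞ as a quotient (0/0 or ∞/∞ form), then apply L'Hôpital's rule:
  lim(x→5) 4·(5-x)·ln(5-x) = 0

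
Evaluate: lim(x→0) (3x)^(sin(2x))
This is an exponential indeterminate form.

For exponential indeterminate forms, take the natural log:
  Let L = lim(x→0) (3x)^(sin(2x))
  Then ln(L) = lim(x→0) [exponent × ln(base)]
  Evaluate using L'Hôpital or standard limits, then exponentiate.
  L = 1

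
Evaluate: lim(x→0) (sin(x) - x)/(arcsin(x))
This is a 0/0 indeterminate form.

Apply L'Hôpital's rule: differentiate numerator and denominator separately.
  f(x) = -x + sin(x)   ⇒   f'(x) = cos(x) - 1
  g(x) = asin(x)   ⇒   g'(x) = 1/sqrt(1 - x^2)
  lim(x→0) f'(x)/g'(x) = lim(x→0) (cos(x) - 1)/(1/sqrt(1 - x^2))
  = 0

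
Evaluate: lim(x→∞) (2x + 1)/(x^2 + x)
This is an ∞/∞ indeterminate form.

Apply L'Hôpital's rule: differentiate numerator and denominator separately.
  f(x) = 2·x + 1   ⇒   f'(x) = 2
  g(x) = x^2 + x   ⇒   g'(x) = 2·x + 1
  lim(x→∞) f'(x)/g'(x) = lim(x→∞) (2)/(2·x + 1)
  = 0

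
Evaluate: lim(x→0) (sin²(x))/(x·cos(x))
This is a 0/0 indeterminate form.

Apply L'Hôpital's rule: differentiate numerator and denominator separately.
  f(x) = sin(x)^2   ⇒   f'(x) = 2·sin(x)·cos(x)
  g(x) = x·cos(x)   ⇒   g'(x) = -x·sin(x) + cos(x)
  lim(x→0) f'(x)/g'(x) = lim(x→0) (2·sin(x)·cos(x))/(-x·sin(x) + cos(x))
  = 0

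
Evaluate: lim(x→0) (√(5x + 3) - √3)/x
This is a standard limit.

Factor or rationalize the expression:
  lim(x→0) (√(5x + 3) - √3)/x = 5·sqrt(3)/6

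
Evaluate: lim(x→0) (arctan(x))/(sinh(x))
This is a 0/0 indeterminate form.

Apply L'Hôpital's rule: differentiate numerator and denominator separately.
  f(x) = atan(x)   ⇒   f'(x) = 1/(x^2 + 1)
  g(x) = sinh(x)   ⇒   g'(x) = cosh(x)
  lim(x→0) f'(x)/g'(x) = lim(x→0) (1/(x^2 + 1))/(cosh(x))
  = 1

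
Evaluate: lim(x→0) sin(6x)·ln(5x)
This is a 0·∞ indeterminate form.

Rewrite 0·∞ as a quotient (0/0 or ∞/∞ form), then apply L'Hôpital's rule:
  lim(x→0) sin(6x)·ln(5x) = 0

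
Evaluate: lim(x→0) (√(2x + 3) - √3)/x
This is a standard limit.

Factor or rationalize the expression:
  lim(x→0) (√(2x + 3) - √3)/x = sqrt(3)/3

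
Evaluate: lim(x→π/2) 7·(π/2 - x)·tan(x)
This is a 0·∞ indeterminate form.

Rewrite 0·∞ as a quotient (0/0 or ∞/∞ form), then apply L'Hôpital's rule:
  lim(x→π/2) 7·(π/2 - x)·tan(x) = 7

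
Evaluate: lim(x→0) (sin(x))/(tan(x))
This is a 0/0 indeterminate form.

Apply L'Hôpital's rule: differentiate numerator and denominator separately.
  f(x) = sin(x)   ⇒   f'(x) = cos(x)
  g(x) = tan(x)   ⇒   g'(x) = tan(x)^2 + 1
  lim(x→0) f'(x)/g'(x) = lim(x→0) (cos(x))/(tan(x)^2 + 1)
  = 1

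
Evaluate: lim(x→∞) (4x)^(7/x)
This is an exponential indeterminate form.

For exponential indeterminate forms, take the natural log:
  Let L = lim(x→∞) (4x)^(7/x)
  Then ln(L) = lim(x→∞) [exponent × ln(base)]
  Evaluate using L'Hôpital or standard limits, then exponentiate.
  L = 1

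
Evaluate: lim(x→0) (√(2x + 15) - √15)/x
This is a standard limit.

Factor or rationalize the expression:
  lim(x→0) (√(2x + 15) - √15)/x = sqrt(15)/15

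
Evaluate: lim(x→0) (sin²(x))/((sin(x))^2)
This is a 0/0 indeterminate form.

Apply L'Hôpital's rule: differentiate numerator and denominator separately.
  f(x) = sin(x)^2   ⇒   f'(x) = 2·sin(x)·cos(x)
  g(x) = sin(x)^2   ⇒   g'(x) = 2·sin(x)·cos(x)
  lim(x→0) f'(x)/g'(x) = lim(x→0) (2·sin(x)·cos(x))/(2·sin(x)·cos(x))
  = 1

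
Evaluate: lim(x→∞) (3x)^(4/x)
This is an exponential indeterminate form.

For exponential indeterminate forms, take the natural log:
  Let L = lim(x→∞) (3x)^(4/x)
  Then ln(L) = lim(x→∞) [exponent × ln(base)]
  Evaluate using L'Hôpital or standard limits, then exponentiate.
  L = 1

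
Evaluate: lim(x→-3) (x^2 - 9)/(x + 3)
This is a standard limit.

Factor or rationalize the expression:
  lim(x→-3) (x^2 - 9)/(x + 3) = -6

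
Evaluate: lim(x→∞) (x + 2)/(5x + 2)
This is an ∞/∞ indeterminate form.

Apply L'Hôpital's rule: differentiate numerator and denominator separately.
  f(x) = x + 2   ⇒   f'(x) = 1
  g(x) = 5·x + 2   ⇒   g'(x) = 5
  lim(x→∞) f'(x)/g'(x) = lim(x→∞) (1)/(5)
  = 1/5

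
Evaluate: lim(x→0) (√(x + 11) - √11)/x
This is a standard limit.

Factor or rationalize the expression:
  lim(x→0) (√(x + 11) - √11)/x = sqrt(11)/22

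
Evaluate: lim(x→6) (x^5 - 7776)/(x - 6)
This is a standard limit.

Factor or rationalize the expression:
  lim(x→6) (x^5 - 7776)/(x - 6) = 6480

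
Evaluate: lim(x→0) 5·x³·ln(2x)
This is a 0·∞ indeterminate form.

Rewrite 0·∞ as a quotient (0/0 or ∞/∞ form), then apply L'Hôpital's rule:
  lim(x→0) 5·x³·ln(2x) = 0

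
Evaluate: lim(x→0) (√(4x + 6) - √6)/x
This is a standard limit.

Factor or rationalize the expression:
  lim(x→0) (√(4x + 6) - √6)/x = sqrt(6)/3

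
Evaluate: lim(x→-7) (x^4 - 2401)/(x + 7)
This is a standard limit.

Factor or rationalize the expression:
  lim(x→-7) (x^4 - 2401)/(x + 7) = -1372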